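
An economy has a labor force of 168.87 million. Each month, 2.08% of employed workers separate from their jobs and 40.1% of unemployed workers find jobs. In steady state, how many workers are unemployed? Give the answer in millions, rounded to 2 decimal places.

Steady-state unemployment rate u* = s/(s+f) = 2.08/(2.08+40.1) = 0.049312.
Unemployed = u* × labor force = 0.049312 × 168.87 ≈ 8.33 million.

About 8.33 million are unemployed in steady state.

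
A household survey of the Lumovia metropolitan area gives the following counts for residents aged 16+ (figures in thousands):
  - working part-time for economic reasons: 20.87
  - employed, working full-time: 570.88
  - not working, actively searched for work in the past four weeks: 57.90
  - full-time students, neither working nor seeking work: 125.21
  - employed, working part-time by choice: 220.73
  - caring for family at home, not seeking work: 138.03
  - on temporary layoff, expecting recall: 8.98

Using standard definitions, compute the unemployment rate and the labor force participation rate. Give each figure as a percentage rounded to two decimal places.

Unemployment rate ≈ 7.61%; labor force participation rate ≈ 76.96%.

Employed = 20.87 + 570.88 + 220.73 = 812.48 thousand (anyone who worked, including part-time for economic reasons, counts as employed).
Unemployed = 57.90 + 8.98 = 66.88 thousand (jobless and actively searching, or on temporary layoff).
Labor force = 812.48 + 66.88 = 879.36 thousand.
Not in labor force = 125.21 + 138.03 = 263.24 thousand (those not working and not actively searching are outside the labor force).
Civilian working-age population = 879.36 + 263.24 = 1,142.60 thousand.
Unemployment rate = 66.88 / 879.36 = 7.61%.
Labor force participation rate = 879.36 / 1,142.60 = 76.96%.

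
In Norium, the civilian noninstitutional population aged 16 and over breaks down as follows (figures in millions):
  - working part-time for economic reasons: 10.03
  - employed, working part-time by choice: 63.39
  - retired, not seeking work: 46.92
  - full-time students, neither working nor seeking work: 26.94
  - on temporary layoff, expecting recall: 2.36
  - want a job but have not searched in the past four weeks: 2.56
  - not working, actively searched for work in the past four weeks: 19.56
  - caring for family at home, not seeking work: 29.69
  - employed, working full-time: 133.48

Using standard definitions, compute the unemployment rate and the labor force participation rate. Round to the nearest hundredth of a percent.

Unemployment rate ≈ 9.58%; labor force participation rate ≈ 68.32%.

Employed = 10.03 + 63.39 + 133.48 = 206.90 million (anyone who worked, including part-time for economic reasons, counts as employed).
Unemployed = 2.36 + 19.56 = 21.92 million (jobless and actively searching, or on temporary layoff).
Labor force = 206.90 + 21.92 = 228.82 million.
Not in labor force = 46.92 + 26.94 + 2.56 + 29.69 = 106.11 million (those not working and not actively searching are outside the labor force — including those who want a job but have given up searching).
Civilian working-age population = 228.82 + 106.11 = 334.93 million.
Unemployment rate = 21.92 / 228.82 = 9.58%.
Labor force participation rate = 228.82 / 334.93 = 68.32%.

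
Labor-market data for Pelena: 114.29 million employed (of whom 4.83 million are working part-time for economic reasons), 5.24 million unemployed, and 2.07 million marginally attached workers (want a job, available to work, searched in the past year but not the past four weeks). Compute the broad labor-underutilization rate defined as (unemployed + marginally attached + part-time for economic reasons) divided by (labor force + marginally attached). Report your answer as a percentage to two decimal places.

Labor force = 114.29 + 5.24 = 119.53 million.
Numerator = 5.24 + 2.07 + 4.83 = 12.14 million.
Denominator = 119.53 + 2.07 = 121.60 million.
Broad rate = 12.14 / 121.60 = 9.98%.

Broad underutilization rate ≈ 9.98%.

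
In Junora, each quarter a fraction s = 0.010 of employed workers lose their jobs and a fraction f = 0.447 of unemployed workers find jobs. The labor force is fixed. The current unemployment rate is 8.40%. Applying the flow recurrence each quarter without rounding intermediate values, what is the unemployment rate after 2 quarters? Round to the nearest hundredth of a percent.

Unemployment rate after two quarters ≈ 4.02%.

With a fixed labor force, u_{t+1} = u_t + s·(1−u_t) − f·u_t = u_t·(1−s−f) + s.
Here 1−s−f = 0.543 and s = 0.010.
u_1 = 0.084000 × 0.543 + 0.010 = 0.055612.
u_2 = 0.055612 × 0.543 + 0.010 = 0.040197.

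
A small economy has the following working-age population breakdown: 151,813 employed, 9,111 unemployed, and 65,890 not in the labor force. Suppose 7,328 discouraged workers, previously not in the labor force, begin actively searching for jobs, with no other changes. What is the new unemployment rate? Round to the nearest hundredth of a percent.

New unemployment rate ≈ 9.77%.

Initially, labor force = 151,813 + 9,111 = 160,924, so u = 9,111/160,924 = 5.66%.
After the change, unemployed and labor force both rise by 7,328 → E = 151,813, U = 16,439, labor force = 168,252.
New unemployment rate = 16,439 / 168,252 = 9.77%.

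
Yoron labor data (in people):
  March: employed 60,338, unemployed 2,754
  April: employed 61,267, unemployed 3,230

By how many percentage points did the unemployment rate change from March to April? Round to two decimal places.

The unemployment rate changed by +0.64 percentage points.

March: labor force = 60,338 + 2,754 = 63,092; u = 2,754/63,092 = 4.37%.
April: labor force = 61,267 + 3,230 = 64,497; u = 3,230/64,497 = 5.01%.
Change = 5.01% − 4.37% = +0.64 pp.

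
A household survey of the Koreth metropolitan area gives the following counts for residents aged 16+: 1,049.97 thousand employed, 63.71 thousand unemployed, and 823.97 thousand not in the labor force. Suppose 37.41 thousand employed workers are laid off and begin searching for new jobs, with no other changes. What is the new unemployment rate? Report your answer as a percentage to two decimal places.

New unemployment rate ≈ 9.08%.

Initially, labor force = 1,049.97 + 63.71 = 1,113.68 thousand, so u = 63.71/1,113.68 = 5.72%.
After the change, employed falls and unemployed rises by 37.41; labor force unchanged → E = 1,012.56, U = 101.12, labor force = 1,113.68 thousand.
New unemployment rate = 101.12 / 1,113.68 = 9.08%.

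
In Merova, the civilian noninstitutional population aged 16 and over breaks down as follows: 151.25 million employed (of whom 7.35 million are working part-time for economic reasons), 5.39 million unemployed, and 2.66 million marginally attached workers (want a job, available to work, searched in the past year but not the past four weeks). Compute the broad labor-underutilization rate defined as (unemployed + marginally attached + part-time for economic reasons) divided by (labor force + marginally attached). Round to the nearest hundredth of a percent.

Labor force = 151.25 + 5.39 = 156.64 million.
Numerator = 5.39 + 2.66 + 7.35 = 15.40 million.
Denominator = 156.64 + 2.66 = 159.30 million.
Broad rate = 15.40 / 159.30 = 9.67%.

Broad underutilization rate ≈ 9.67%.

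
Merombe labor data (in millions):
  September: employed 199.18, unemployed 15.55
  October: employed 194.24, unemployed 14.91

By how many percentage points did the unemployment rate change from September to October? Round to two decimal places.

The unemployment rate changed by −0.11 percentage points.

September: labor force = 199.18 + 15.55 = 214.73; u = 15.55/214.73 = 7.24%.
October: labor force = 194.24 + 14.91 = 209.15; u = 14.91/209.15 = 7.13%.
Change = 7.13% − 7.24% = −0.11 pp.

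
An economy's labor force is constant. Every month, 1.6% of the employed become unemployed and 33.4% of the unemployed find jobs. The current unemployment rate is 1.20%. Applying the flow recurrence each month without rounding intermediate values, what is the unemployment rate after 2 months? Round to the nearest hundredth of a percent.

With a fixed labor force, u_{t+1} = u_t + s·(1−u_t) − f·u_t = u_t·(1−s−f) + s.
Here 1−s−f = 0.650 and s = 0.016.
u_1 = 0.012000 × 0.650 + 0.016 = 0.023800.
u_2 = 0.023800 × 0.650 + 0.016 = 0.031470.

Unemployment rate after two months ≈ 3.15%.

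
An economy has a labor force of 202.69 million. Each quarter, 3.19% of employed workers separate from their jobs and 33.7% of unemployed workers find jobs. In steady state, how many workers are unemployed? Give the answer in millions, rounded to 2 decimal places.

About 17.53 million are unemployed in steady state.

Steady-state unemployment rate u* = s/(s+f) = 3.19/(3.19+33.7) = 0.086473.
Unemployed = u* × labor force = 0.086473 × 202.69 ≈ 17.53 million.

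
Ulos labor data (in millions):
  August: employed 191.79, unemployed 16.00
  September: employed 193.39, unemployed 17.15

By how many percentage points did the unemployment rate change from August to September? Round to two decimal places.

The unemployment rate changed by +0.45 percentage points.

August: labor force = 191.79 + 16.00 = 207.79; u = 16.00/207.79 = 7.70%.
September: labor force = 193.39 + 17.15 = 210.54; u = 17.15/210.54 = 8.15%.
Change = 8.15% − 7.70% = +0.45 pp.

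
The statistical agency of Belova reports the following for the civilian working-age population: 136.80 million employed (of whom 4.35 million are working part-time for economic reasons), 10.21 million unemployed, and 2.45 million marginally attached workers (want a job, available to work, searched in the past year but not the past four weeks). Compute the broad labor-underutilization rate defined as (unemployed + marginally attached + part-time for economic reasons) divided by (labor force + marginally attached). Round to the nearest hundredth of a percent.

Labor force = 136.80 + 10.21 = 147.01 million.
Numerator = 10.21 + 2.45 + 4.35 = 17.01 million.
Denominator = 147.01 + 2.45 = 149.46 million.
Broad rate = 17.01 / 149.46 = 11.38%.

Broad underutilization rate ≈ 11.38%.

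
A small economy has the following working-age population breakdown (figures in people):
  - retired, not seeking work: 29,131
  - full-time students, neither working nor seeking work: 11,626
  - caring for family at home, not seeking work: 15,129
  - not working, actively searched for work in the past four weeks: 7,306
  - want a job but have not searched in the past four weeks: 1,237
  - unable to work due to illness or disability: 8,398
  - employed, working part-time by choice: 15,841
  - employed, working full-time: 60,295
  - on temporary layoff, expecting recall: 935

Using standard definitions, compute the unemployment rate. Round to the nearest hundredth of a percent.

Unemployment rate ≈ 9.77%.

Employed = 15,841 + 60,295 = 76,136.
Unemployed = 7,306 + 935 = 8,241 (jobless and actively searching, or on temporary layoff).
Labor force = 76,136 + 8,241 = 84,377.
Unemployment rate = 8,241 / 84,377 = 9.77%.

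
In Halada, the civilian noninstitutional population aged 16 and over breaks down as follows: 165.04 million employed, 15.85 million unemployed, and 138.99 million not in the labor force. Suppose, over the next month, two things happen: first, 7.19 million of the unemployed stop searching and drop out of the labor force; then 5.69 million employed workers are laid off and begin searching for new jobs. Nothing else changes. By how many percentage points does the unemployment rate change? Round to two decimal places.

The unemployment rate changes by −0.50 percentage points.

Initially, labor force = 165.04 + 15.85 = 180.89 million, so u = 15.85/180.89 = 8.76%.
After the first change, unemployed and labor force both fall by 7.19 → E = 165.04, U = 8.66, labor force = 173.70 million.
After the second change, employed falls and unemployed rises by 5.69; labor force unchanged → E = 159.35, U = 14.35, labor force = 173.70 million.
New unemployment rate = 14.35 / 173.70 = 8.26%.
Change = 8.26% − 8.76% = −0.50 percentage points.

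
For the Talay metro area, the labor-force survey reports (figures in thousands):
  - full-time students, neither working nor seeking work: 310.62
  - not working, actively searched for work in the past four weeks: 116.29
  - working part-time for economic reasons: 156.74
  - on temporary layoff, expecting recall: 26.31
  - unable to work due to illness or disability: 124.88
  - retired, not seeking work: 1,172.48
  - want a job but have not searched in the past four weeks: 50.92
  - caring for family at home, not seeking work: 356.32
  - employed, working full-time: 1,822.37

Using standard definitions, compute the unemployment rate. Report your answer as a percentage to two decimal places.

Unemployment rate ≈ 6.72%.

Employed = 156.74 + 1,822.37 = 1,979.11 thousand (anyone who worked, including part-time for economic reasons, counts as employed).
Unemployed = 116.29 + 26.31 = 142.60 thousand (jobless and actively searching, or on temporary layoff).
Labor force = 1,979.11 + 142.60 = 2,121.71 thousand.
Unemployment rate = 142.60 / 2,121.71 = 6.72%.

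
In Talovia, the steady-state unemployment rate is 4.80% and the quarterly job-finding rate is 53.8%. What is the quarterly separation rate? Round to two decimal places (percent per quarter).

Separation rate ≈ 2.71% per quarter.

From u* = s/(s+f): s = u·f/(1−u).
s = 0.0480 × 53.8 / (1 − 0.0480) = 2.5824 / 0.9520 ≈ 2.71% per quarter.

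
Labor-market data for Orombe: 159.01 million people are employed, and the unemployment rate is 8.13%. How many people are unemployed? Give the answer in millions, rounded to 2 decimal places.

Let U be the number unemployed. The labor force is E + U, and U/(E+U) = 0.0813.
So U = 0.0813 × 159.01 / (1 − 0.0813) = 12.9275 / 0.9187 ≈ 14.07 million.

About 14.07 million are unemployed.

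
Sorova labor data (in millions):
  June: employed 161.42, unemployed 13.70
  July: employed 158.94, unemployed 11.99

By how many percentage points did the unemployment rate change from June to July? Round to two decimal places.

June: labor force = 161.42 + 13.70 = 175.12; u = 13.70/175.12 = 7.82%.
July: labor force = 158.94 + 11.99 = 170.93; u = 11.99/170.93 = 7.01%.
Change = 7.01% − 7.82% = −0.81 pp.

The unemployment rate changed by −0.81 percentage points.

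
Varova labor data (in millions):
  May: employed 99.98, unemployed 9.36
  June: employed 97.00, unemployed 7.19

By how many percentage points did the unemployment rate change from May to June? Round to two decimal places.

The unemployment rate changed by −1.66 percentage points.

May: labor force = 99.98 + 9.36 = 109.34; u = 9.36/109.34 = 8.56%.
June: labor force = 97.00 + 7.19 = 104.19; u = 7.19/104.19 = 6.90%.
Change = 6.90% − 8.56% = −1.66 pp.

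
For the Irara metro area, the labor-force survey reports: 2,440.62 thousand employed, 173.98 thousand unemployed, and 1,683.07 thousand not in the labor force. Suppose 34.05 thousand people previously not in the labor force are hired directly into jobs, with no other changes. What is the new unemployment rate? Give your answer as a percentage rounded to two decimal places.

Initially, labor force = 2,440.62 + 173.98 = 2,614.60 thousand, so u = 173.98/2,614.60 = 6.65%.
After the change, employed and labor force both rise by 34.05; unemployed unchanged → E = 2,474.67, U = 173.98, labor force = 2,648.65 thousand.
New unemployment rate = 173.98 / 2,648.65 = 6.57%.

New unemployment rate ≈ 6.57%.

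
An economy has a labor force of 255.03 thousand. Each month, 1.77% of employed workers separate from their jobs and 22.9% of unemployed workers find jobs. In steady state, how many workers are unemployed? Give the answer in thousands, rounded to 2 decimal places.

Steady-state unemployment rate u* = s/(s+f) = 1.77/(1.77+22.9) = 0.071747.
Unemployed = u* × labor force = 0.071747 × 255.03 ≈ 18.30 thousand.

About 18.30 thousand are unemployed in steady state.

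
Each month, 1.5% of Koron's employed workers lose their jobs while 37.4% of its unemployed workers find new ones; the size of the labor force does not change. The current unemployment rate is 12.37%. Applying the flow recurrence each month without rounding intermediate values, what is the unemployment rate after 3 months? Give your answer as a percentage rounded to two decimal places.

Unemployment rate after three months ≈ 5.80%.

With a fixed labor force, u_{t+1} = u_t + s·(1−u_t) − f·u_t = u_t·(1−s−f) + s.
Here 1−s−f = 0.611 and s = 0.015.
u_1 = 0.123700 × 0.611 + 0.015 = 0.090581.
u_2 = 0.090581 × 0.611 + 0.015 = 0.070345.
u_3 = 0.070345 × 0.611 + 0.015 = 0.057981.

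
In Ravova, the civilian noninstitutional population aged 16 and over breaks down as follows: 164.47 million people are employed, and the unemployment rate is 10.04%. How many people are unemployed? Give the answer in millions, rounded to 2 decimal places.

About 18.36 million are unemployed.

Let U be the number unemployed. The labor force is E + U, and U/(E+U) = 0.1004.
So U = 0.1004 × 164.47 / (1 − 0.1004) = 16.5128 / 0.8996 ≈ 18.36 million.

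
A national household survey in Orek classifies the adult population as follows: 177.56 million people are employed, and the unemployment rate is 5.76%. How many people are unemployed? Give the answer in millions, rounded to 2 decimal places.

About 10.85 million are unemployed.

Let U be the number unemployed. The labor force is E + U, and U/(E+U) = 0.0576.
So U = 0.0576 × 177.56 / (1 − 0.0576) = 10.2275 / 0.9424 ≈ 10.85 million.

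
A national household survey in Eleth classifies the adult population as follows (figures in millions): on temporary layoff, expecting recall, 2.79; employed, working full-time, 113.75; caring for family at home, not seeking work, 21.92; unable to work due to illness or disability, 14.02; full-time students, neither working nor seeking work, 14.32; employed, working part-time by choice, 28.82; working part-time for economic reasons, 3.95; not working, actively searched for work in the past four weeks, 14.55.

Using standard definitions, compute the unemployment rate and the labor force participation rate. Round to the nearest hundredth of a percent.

Employed = 113.75 + 28.82 + 3.95 = 146.52 million (anyone who worked, including part-time for economic reasons, counts as employed).
Unemployed = 2.79 + 14.55 = 17.34 million (jobless and actively searching, or on temporary layoff).
Labor force = 146.52 + 17.34 = 163.86 million.
Not in labor force = 21.92 + 14.02 + 14.32 = 50.26 million (those not working and not actively searching are outside the labor force).
Civilian working-age population = 163.86 + 50.26 = 214.12 million.
Unemployment rate = 17.34 / 163.86 = 10.58%.
Labor force participation rate = 163.86 / 214.12 = 76.53%.

Unemployment rate ≈ 10.58%; labor force participation rate ≈ 76.53%.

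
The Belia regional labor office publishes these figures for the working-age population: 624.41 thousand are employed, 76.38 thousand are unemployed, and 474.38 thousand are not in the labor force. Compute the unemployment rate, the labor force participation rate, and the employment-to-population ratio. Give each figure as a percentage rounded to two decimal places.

Labor force = employed + unemployed = 624.41 + 76.38 = 700.79 thousand.
Working-age population = 700.79 + 474.38 = 1,175.17 thousand.
Unemployment rate = 76.38 / 700.79 = 10.90%.
Labor force participation rate = 700.79 / 1,175.17 = 59.63%.
Employment-population ratio = 624.41 / 1,175.17 = 53.13%.

Unemployment rate ≈ 10.90%; labor force participation rate ≈ 59.63%; employment-population ratio ≈ 53.13%.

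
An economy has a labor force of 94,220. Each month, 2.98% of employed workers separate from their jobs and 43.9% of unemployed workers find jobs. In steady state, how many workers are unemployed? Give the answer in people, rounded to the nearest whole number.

Steady-state unemployment rate u* = s/(s+f) = 2.98/(2.98+43.9) = 0.063567.
Unemployed = u* × labor force = 0.063567 × 94,220 ≈ 5,989.

About 5,989 are unemployed in steady state.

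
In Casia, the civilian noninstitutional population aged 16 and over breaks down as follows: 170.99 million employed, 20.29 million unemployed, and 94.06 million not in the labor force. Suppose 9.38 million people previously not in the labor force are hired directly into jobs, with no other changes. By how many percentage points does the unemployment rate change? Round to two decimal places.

The unemployment rate changes by −0.50 percentage points.

Initially, labor force = 170.99 + 20.29 = 191.28 million, so u = 20.29/191.28 = 10.61%.
After the change, employed and labor force both rise by 9.38; unemployed unchanged → E = 180.37, U = 20.29, labor force = 200.66 million.
New unemployment rate = 20.29 / 200.66 = 10.11%.
Change = 10.11% − 10.61% = −0.50 percentage points.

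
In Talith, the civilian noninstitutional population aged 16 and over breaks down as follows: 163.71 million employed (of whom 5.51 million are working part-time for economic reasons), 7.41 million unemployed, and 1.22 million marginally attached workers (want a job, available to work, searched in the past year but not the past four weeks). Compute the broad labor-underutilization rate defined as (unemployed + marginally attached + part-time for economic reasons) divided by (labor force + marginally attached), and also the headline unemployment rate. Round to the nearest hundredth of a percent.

Labor force = 163.71 + 7.41 = 171.12 million.
Numerator = 7.41 + 1.22 + 5.51 = 14.14 million.
Denominator = 171.12 + 1.22 = 172.34 million.
Broad rate = 14.14 / 172.34 = 8.20%.
Headline unemployment rate = 7.41 / 171.12 = 4.33%.

Broad underutilization rate ≈ 8.20%; headline unemployment rate ≈ 4.33%.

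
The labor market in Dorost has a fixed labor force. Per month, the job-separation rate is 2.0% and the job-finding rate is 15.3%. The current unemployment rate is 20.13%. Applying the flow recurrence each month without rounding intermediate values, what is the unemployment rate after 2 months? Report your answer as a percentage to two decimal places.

Unemployment rate after two months ≈ 17.42%.

With a fixed labor force, u_{t+1} = u_t + s·(1−u_t) − f·u_t = u_t·(1−s−f) + s.
Here 1−s−f = 0.827 and s = 0.020.
u_1 = 0.201300 × 0.827 + 0.020 = 0.186475.
u_2 = 0.186475 × 0.827 + 0.020 = 0.174215.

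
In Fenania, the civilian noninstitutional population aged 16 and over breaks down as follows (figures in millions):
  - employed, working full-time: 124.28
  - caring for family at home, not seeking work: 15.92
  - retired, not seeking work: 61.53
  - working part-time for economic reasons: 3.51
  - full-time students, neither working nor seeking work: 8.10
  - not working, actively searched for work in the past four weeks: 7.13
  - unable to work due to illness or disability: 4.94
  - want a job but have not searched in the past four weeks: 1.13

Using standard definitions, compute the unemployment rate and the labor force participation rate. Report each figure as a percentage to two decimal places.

Unemployment rate ≈ 5.28%; labor force participation rate ≈ 59.56%.

Employed = 124.28 + 3.51 = 127.79 million (anyone who worked, including part-time for economic reasons, counts as employed).
Unemployed = 7.13 million.
Labor force = 127.79 + 7.13 = 134.92 million.
Not in labor force = 15.92 + 61.53 + 8.10 + 4.94 + 1.13 = 91.62 million (those not working and not actively searching are outside the labor force — including those who want a job but have given up searching).
Civilian working-age population = 134.92 + 91.62 = 226.54 million.
Unemployment rate = 7.13 / 134.92 = 5.28%.
Labor force participation rate = 134.92 / 226.54 = 59.56%.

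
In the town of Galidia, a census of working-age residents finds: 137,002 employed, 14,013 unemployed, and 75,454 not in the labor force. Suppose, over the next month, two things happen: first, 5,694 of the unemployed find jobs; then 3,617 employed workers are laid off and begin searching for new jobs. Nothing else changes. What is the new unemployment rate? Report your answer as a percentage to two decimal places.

New unemployment rate ≈ 7.90%.

Initially, labor force = 137,002 + 14,013 = 151,015, so u = 14,013/151,015 = 9.28%.
After the first change, unemployed falls and employed rises by 5,694; labor force unchanged → E = 142,696, U = 8,319, labor force = 151,015.
After the second change, employed falls and unemployed rises by 3,617; labor force unchanged → E = 139,079, U = 11,936, labor force = 151,015.
New unemployment rate = 11,936 / 151,015 = 7.90%.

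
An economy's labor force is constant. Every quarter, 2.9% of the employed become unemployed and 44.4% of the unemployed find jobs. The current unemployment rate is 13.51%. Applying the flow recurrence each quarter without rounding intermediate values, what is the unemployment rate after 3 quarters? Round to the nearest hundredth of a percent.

Unemployment rate after three quarters ≈ 7.21%.

With a fixed labor force, u_{t+1} = u_t + s·(1−u_t) − f·u_t = u_t·(1−s−f) + s.
Here 1−s−f = 0.527 and s = 0.029.
u_1 = 0.135100 × 0.527 + 0.029 = 0.100198.
u_2 = 0.100198 × 0.527 + 0.029 = 0.081804.
u_3 = 0.081804 × 0.527 + 0.029 = 0.072111.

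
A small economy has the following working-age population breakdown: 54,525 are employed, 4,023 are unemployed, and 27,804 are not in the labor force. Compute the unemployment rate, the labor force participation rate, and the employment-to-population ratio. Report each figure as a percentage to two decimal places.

Unemployment rate ≈ 6.87%; labor force participation rate ≈ 67.80%; employment-population ratio ≈ 63.14%.

Labor force = employed + unemployed = 54,525 + 4,023 = 58,548.
Working-age population = 58,548 + 27,804 = 86,352.
Unemployment rate = 4,023 / 58,548 = 6.87%.
Labor force participation rate = 58,548 / 86,352 = 67.80%.
Employment-population ratio = 54,525 / 86,352 = 63.14%.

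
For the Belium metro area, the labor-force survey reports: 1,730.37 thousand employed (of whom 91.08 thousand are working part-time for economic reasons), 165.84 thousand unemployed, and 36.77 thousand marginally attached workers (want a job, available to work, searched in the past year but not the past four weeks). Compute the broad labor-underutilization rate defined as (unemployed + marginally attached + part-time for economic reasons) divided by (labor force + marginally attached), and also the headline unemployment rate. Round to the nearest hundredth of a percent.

Labor force = 1,730.37 + 165.84 = 1,896.21 thousand.
Numerator = 165.84 + 36.77 + 91.08 = 293.69 thousand.
Denominator = 1,896.21 + 36.77 = 1,932.98 thousand.
Broad rate = 293.69 / 1,932.98 = 15.19%.
Headline unemployment rate = 165.84 / 1,896.21 = 8.75%.

Broad underutilization rate ≈ 15.19%; headline unemployment rate ≈ 8.75%.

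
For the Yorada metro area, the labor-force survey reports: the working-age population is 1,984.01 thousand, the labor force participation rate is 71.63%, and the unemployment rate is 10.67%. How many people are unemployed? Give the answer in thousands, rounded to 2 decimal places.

About 151.64 thousand are unemployed.

Labor force = 0.7163 × 1,984.01 = 1,421.15 thousand.
Unemployed = 0.1067 × 1,421.15 ≈ 151.64 thousand.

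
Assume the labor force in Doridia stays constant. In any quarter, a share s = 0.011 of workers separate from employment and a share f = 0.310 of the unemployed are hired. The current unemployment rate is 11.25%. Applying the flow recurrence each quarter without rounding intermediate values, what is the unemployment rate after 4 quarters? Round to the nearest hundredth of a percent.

With a fixed labor force, u_{t+1} = u_t + s·(1−u_t) − f·u_t = u_t·(1−s−f) + s.
Here 1−s−f = 0.679 and s = 0.011.
u_1 = 0.112500 × 0.679 + 0.011 = 0.087388.
u_2 = 0.087388 × 0.679 + 0.011 = 0.070336.
u_3 = 0.070336 × 0.679 + 0.011 = 0.058758.
u_4 = 0.058758 × 0.679 + 0.011 = 0.050897.

Unemployment rate after four quarters ≈ 5.09%.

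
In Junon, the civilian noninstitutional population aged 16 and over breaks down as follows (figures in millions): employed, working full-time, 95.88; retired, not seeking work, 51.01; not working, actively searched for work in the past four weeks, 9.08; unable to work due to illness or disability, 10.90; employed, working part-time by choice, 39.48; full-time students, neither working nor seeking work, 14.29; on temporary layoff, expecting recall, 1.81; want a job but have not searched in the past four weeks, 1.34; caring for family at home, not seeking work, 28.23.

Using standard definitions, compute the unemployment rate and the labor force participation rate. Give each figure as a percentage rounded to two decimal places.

Employed = 95.88 + 39.48 = 135.36 million.
Unemployed = 9.08 + 1.81 = 10.89 million (jobless and actively searching, or on temporary layoff).
Labor force = 135.36 + 10.89 = 146.25 million.
Not in labor force = 51.01 + 10.90 + 14.29 + 1.34 + 28.23 = 105.77 million (those not working and not actively searching are outside the labor force — including those who want a job but have given up searching).
Civilian working-age population = 146.25 + 105.77 = 252.02 million.
Unemployment rate = 10.89 / 146.25 = 7.45%.
Labor force participation rate = 146.25 / 252.02 = 58.03%.

Unemployment rate ≈ 7.45%; labor force participation rate ≈ 58.03%.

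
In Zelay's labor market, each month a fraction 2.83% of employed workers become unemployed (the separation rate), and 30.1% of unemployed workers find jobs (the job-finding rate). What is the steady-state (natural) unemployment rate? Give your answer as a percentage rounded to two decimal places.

Steady-state unemployment rate ≈ 8.59%.

At steady state the flows balance: s·E = f·U, so U/(E+U) = s/(s+f).
u* = 2.83 / (2.83 + 30.1) = 2.83 / 32.93 = 8.59%.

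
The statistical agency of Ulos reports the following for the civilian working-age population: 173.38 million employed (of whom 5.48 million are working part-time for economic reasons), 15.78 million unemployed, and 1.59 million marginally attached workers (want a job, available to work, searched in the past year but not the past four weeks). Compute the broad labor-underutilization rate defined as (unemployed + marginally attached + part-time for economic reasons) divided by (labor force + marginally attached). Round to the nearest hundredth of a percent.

Broad underutilization rate ≈ 11.98%.

Labor force = 173.38 + 15.78 = 189.16 million.
Numerator = 15.78 + 1.59 + 5.48 = 22.85 million.
Denominator = 189.16 + 1.59 = 190.75 million.
Broad rate = 22.85 / 190.75 = 11.98%.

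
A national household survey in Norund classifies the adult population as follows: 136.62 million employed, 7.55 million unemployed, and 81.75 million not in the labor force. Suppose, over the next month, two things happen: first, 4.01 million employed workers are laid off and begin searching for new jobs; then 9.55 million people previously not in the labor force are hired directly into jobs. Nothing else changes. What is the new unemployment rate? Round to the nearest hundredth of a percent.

Initially, labor force = 136.62 + 7.55 = 144.17 million, so u = 7.55/144.17 = 5.24%.
After the first change, employed falls and unemployed rises by 4.01; labor force unchanged → E = 132.61, U = 11.56, labor force = 144.17 million.
After the second change, employed and labor force both rise by 9.55; unemployed unchanged → E = 142.16, U = 11.56, labor force = 153.72 million.
New unemployment rate = 11.56 / 153.72 = 7.52%.

New unemployment rate ≈ 7.52%.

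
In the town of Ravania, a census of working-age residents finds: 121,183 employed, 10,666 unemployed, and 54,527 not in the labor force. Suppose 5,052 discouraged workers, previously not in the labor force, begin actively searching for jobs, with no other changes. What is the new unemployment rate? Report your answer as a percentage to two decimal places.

Initially, labor force = 121,183 + 10,666 = 131,849, so u = 10,666/131,849 = 8.09%.
After the change, unemployed and labor force both rise by 5,052 → E = 121,183, U = 15,718, labor force = 136,901.
New unemployment rate = 15,718 / 136,901 = 11.48%.

New unemployment rate ≈ 11.48%.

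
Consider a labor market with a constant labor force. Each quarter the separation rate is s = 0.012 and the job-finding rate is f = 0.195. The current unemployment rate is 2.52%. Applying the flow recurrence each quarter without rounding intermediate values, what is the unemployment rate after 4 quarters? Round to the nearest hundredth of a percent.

With a fixed labor force, u_{t+1} = u_t + s·(1−u_t) − f·u_t = u_t·(1−s−f) + s.
Here 1−s−f = 0.793 and s = 0.012.
u_1 = 0.025200 × 0.793 + 0.012 = 0.031984.
u_2 = 0.031984 × 0.793 + 0.012 = 0.037363.
u_3 = 0.037363 × 0.793 + 0.012 = 0.041629.
u_4 = 0.041629 × 0.793 + 0.012 = 0.045012.

Unemployment rate after four quarters ≈ 4.50%.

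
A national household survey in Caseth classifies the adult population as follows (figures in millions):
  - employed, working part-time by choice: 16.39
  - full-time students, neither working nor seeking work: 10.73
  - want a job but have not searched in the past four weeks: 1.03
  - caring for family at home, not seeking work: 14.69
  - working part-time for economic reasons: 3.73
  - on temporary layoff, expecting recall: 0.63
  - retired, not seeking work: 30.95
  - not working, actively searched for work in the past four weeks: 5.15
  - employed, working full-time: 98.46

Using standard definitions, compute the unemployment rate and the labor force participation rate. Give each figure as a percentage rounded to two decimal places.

Unemployment rate ≈ 4.65%; labor force participation rate ≈ 68.42%.

Employed = 16.39 + 3.73 + 98.46 = 118.58 million (anyone who worked, including part-time for economic reasons, counts as employed).
Unemployed = 0.63 + 5.15 = 5.78 million (jobless and actively searching, or on temporary layoff).
Labor force = 118.58 + 5.78 = 124.36 million.
Not in labor force = 10.73 + 1.03 + 14.69 + 30.95 = 57.40 million (those not working and not actively searching are outside the labor force — including those who want a job but have given up searching).
Civilian working-age population = 124.36 + 57.40 = 181.76 million.
Unemployment rate = 5.78 / 124.36 = 4.65%.
Labor force participation rate = 124.36 / 181.76 = 68.42%.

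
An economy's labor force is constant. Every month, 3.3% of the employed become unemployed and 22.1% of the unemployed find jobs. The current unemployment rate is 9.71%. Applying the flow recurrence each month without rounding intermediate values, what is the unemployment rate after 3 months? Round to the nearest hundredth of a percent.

With a fixed labor force, u_{t+1} = u_t + s·(1−u_t) − f·u_t = u_t·(1−s−f) + s.
Here 1−s−f = 0.746 and s = 0.033.
u_1 = 0.097100 × 0.746 + 0.033 = 0.105437.
u_2 = 0.105437 × 0.746 + 0.033 = 0.111656.
u_3 = 0.111656 × 0.746 + 0.033 = 0.116295.

Unemployment rate after three months ≈ 11.63%.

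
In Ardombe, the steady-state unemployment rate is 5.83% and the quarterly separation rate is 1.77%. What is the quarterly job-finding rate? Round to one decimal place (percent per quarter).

From u* = s/(s+f): f = s·(1−u)/u.
f = 1.77 × (1 − 0.0583) / 0.0583 = 1.6668 / 0.0583 ≈ 28.6% per quarter.

Job-finding rate ≈ 28.6% per quarter.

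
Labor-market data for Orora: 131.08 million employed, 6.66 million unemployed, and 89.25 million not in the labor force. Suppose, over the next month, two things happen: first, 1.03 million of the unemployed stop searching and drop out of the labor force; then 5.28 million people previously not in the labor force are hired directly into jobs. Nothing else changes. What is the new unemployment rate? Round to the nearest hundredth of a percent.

New unemployment rate ≈ 3.97%.

Initially, labor force = 131.08 + 6.66 = 137.74 million, so u = 6.66/137.74 = 4.84%.
After the first change, unemployed and labor force both fall by 1.03 → E = 131.08, U = 5.63, labor force = 136.71 million.
After the second change, employed and labor force both rise by 5.28; unemployed unchanged → E = 136.36, U = 5.63, labor force = 141.99 million.
New unemployment rate = 5.63 / 141.99 = 3.97%.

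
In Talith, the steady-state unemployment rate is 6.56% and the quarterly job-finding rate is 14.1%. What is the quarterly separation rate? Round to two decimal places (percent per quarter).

From u* = s/(s+f): s = u·f/(1−u).
s = 0.0656 × 14.1 / (1 − 0.0656) = 0.9250 / 0.9344 ≈ 0.99% per quarter.

Separation rate ≈ 0.99% per quarter.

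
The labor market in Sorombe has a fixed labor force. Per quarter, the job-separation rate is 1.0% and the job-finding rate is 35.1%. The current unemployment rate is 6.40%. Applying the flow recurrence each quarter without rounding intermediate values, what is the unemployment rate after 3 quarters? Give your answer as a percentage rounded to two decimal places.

With a fixed labor force, u_{t+1} = u_t + s·(1−u_t) − f·u_t = u_t·(1−s−f) + s.
Here 1−s−f = 0.639 and s = 0.010.
u_1 = 0.064000 × 0.639 + 0.010 = 0.050896.
u_2 = 0.050896 × 0.639 + 0.010 = 0.042523.
u_3 = 0.042523 × 0.639 + 0.010 = 0.037172.

Unemployment rate after three quarters ≈ 3.72%.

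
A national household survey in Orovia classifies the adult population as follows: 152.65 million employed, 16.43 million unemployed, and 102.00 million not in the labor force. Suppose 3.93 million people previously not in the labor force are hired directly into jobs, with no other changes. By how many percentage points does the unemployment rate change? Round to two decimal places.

The unemployment rate changes by −0.22 percentage points.

Initially, labor force = 152.65 + 16.43 = 169.08 million, so u = 16.43/169.08 = 9.72%.
After the change, employed and labor force both rise by 3.93; unemployed unchanged → E = 156.58, U = 16.43, labor force = 173.01 million.
New unemployment rate = 16.43 / 173.01 = 9.50%.
Change = 9.50% − 9.72% = −0.22 percentage points.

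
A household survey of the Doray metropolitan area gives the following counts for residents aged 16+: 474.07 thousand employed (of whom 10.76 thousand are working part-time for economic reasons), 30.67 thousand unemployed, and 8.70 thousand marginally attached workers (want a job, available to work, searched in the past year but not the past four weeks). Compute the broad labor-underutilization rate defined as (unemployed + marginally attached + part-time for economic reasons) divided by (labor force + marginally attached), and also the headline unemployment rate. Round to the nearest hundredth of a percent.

Broad underutilization rate ≈ 9.76%; headline unemployment rate ≈ 6.08%.

Labor force = 474.07 + 30.67 = 504.74 thousand.
Numerator = 30.67 + 8.70 + 10.76 = 50.13 thousand.
Denominator = 504.74 + 8.70 = 513.44 thousand.
Broad rate = 50.13 / 513.44 = 9.76%.
Headline unemployment rate = 30.67 / 504.74 = 6.08%.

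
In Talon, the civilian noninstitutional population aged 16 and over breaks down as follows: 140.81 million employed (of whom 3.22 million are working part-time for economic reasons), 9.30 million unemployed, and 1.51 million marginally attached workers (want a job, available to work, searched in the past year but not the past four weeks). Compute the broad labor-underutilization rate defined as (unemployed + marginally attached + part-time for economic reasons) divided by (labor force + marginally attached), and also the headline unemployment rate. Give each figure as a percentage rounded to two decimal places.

Broad underutilization rate ≈ 9.25%; headline unemployment rate ≈ 6.20%.

Labor force = 140.81 + 9.30 = 150.11 million.
Numerator = 9.30 + 1.51 + 3.22 = 14.03 million.
Denominator = 150.11 + 1.51 = 151.62 million.
Broad rate = 14.03 / 151.62 = 9.25%.
Headline unemployment rate = 9.30 / 150.11 = 6.20%.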